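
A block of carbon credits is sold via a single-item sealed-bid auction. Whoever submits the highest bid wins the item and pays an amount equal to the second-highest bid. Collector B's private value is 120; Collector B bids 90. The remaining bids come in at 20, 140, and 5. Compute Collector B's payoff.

Highest competing bid: 140.
Collector B's bid 90 is not the highest, so Collector B loses, pays nothing, and earns zero payoff.

0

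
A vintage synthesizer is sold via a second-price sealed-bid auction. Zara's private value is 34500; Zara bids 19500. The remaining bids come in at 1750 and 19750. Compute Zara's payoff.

0

Highest competing bid: 19750.
Zara's bid 19500 is not the highest, so Zara loses, pays nothing, and earns zero payoff.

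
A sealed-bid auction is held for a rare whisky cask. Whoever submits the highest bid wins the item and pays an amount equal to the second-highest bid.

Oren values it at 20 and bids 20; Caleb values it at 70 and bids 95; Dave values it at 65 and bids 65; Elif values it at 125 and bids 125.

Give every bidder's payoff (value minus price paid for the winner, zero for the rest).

Bids in descending order: Elif 125 > Caleb 95 > Dave 65 > Oren 20.
Elif has the top bid and wins; the price is the second-highest bid, 95.
Elif's payoff = 125 − 95 = 30. All other bidders lose, so their payoff is 0.

Oren 0, Caleb 0, Dave 0, Elif 30.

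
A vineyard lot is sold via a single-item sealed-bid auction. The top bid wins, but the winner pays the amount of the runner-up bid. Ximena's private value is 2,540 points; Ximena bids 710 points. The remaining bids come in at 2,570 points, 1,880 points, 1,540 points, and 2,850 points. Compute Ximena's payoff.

Highest competing bid: 2,850 points.
Ximena's bid 710 points is not the highest, so Ximena loses, pays nothing, and earns zero payoff.

Ximena's payoff: 0 points.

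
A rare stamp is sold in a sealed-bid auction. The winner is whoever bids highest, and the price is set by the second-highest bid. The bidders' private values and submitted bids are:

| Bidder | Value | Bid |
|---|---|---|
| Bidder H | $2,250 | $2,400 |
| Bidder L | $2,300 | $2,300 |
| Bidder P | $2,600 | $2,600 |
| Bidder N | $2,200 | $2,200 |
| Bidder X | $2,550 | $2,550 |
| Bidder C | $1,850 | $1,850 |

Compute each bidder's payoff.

Ordered from highest: Bidder P $2,600 > Bidder X $2,550 > Bidder H $2,400 > Bidder L $2,300 > Bidder N $2,200 > Bidder C $1,850.
Bidder P has the top bid and wins; the price is the second-highest bid, $2,550.
Bidder P's payoff = $2,600 − $2,550 = $50. All other bidders lose, so their payoff is 0.

Bidder H $0, Bidder L $0, Bidder P $50, Bidder N $0, Bidder X $0, Bidder C $0.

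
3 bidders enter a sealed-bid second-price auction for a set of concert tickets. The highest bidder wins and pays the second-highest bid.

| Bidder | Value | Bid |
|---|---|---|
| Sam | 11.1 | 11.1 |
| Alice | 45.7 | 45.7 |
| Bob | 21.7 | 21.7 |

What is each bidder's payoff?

Sam 0.0, Alice 24.0, Bob 0.0.

Ranking the bids: Alice 45.7; Bob 21.7; Sam 11.1.
Alice has the top bid and wins; the price is the second-highest bid, 21.7.
Alice's payoff = 45.7 − 21.7 = 24.0. All other bidders lose, so their payoff is 0.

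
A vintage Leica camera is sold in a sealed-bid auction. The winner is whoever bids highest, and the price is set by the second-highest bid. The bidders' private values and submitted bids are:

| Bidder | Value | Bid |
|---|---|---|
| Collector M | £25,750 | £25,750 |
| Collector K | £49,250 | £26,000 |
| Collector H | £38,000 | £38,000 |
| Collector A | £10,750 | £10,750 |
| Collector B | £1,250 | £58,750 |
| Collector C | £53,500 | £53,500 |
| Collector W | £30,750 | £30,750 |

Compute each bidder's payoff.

Ordered from highest: Collector B £58,750, then Collector C £53,500, then Collector H £38,000, then Collector W £30,750, then Collector K £26,000, then Collector M £25,750, then Collector A £10,750.
Collector B has the top bid and wins; the price is the second-highest bid, £53,500.
Collector B's payoff = £1,250 − £53,500 = -£52,250. All other bidders lose, so their payoff is 0.

Collector M £0, Collector K £0, Collector H £0, Collector A £0, Collector B -£52,250, Collector C £0, Collector W £0.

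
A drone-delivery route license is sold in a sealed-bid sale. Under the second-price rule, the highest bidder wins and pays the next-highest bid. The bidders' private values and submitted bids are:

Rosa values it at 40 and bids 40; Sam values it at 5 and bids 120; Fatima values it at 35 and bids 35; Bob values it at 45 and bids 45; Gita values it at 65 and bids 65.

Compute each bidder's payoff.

Sorted high to low: Sam 120; Gita 65; Bob 45; Rosa 40; Fatima 35.
Sam has the top bid and wins; the price is the second-highest bid, 65.
Sam's payoff = 5 − 65 = -60. All other bidders lose, so their payoff is 0.

Rosa 0, Sam -60, Fatima 0, Bob 0, Gita 0.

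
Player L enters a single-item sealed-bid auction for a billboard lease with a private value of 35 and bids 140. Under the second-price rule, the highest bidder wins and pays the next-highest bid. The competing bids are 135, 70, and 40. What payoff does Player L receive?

-100

Highest competing bid: 135.
Player L's bid 140 is the highest overall, so Player L wins and pays the second-highest bid, 135.
Payoff = value − price = 35 − 135 = -100.
Overbidding won the item at a price above value — truthful bidding would have avoided this loss.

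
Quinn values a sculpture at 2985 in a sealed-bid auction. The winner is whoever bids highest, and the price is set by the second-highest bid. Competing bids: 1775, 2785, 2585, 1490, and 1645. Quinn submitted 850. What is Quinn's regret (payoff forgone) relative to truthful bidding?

200

The highest competing bid is 2785.
Bidding truthfully at 2985: Quinn has the top bid, wins, and pays the second-highest bid 2785. Payoff = 2985 − 2785 = 200.
Bidding 850: the top bid is 2785 (a rival), so Quinn loses. Payoff = 0.
Regret = truthful payoff − actual payoff = 200 − 0 = 200.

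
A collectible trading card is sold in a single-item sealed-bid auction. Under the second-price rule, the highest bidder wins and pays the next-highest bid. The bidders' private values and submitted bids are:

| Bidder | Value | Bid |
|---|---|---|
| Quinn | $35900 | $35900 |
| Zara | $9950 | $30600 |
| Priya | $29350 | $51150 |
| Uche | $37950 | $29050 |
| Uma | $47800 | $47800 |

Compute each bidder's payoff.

Sorted high to low: Priya $51150 > Uma $47800 > Quinn $35900 > Zara $30600 > Uche $29050.
Priya has the top bid and wins; the price is the second-highest bid, $47800.
Priya's payoff = $29350 − $47800 = -$18450. All other bidders lose, so their payoff is 0.

Quinn $0, Zara $0, Priya -$18450, Uche $0, Uma $0.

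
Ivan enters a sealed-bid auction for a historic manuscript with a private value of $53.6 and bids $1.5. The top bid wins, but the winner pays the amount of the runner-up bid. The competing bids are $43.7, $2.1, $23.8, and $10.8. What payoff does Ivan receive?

Highest competing bid: $43.7.
Ivan's bid $1.5 is not the highest, so Ivan loses, pays nothing, and earns zero payoff.

$0.0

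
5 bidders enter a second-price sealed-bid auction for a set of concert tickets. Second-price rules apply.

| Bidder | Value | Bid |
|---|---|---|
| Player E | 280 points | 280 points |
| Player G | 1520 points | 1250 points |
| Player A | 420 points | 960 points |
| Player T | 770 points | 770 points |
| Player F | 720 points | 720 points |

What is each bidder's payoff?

Player E 0 points, Player G 560 points, Player A 0 points, Player T 0 points, Player F 0 points.

Sorted high to low: Player G 1250 points; Player A 960 points; Player T 770 points; Player F 720 points; Player E 280 points.
Player G has the top bid and wins; the price is the second-highest bid, 960 points.
Player G's payoff = 1520 points − 960 points = 560 points. All other bidders lose, so their payoff is 0.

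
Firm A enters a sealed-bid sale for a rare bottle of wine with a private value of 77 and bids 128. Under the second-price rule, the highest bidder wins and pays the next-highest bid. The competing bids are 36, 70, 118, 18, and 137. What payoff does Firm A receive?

Highest competing bid: 137.
Firm A's bid 128 is not the highest, so Firm A loses, pays nothing, and earns zero payoff.

Firm A's payoff: 0.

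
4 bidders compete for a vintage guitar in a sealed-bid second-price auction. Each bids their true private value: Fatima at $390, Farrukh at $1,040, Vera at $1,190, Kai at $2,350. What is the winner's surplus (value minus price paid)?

Bids in descending order: Kai $2,350, then Vera $1,190, then Farrukh $1,040, then Fatima $390.
Kai wins with the top bid and pays the second-highest, $1,190.
Surplus = $2,350 − $1,190 = $1,160.

$1,160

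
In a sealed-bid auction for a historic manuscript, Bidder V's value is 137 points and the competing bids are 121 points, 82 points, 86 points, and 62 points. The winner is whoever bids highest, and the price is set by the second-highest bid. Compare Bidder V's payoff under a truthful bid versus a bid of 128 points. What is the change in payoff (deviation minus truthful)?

0 points

The highest competing bid is 121 points.
Bidding truthfully at 137 points: Bidder V has the top bid, wins, and pays the second-highest bid 121 points. Payoff = 137 points − 121 points = 16 points.
Bidding 128 points: Bidder V has the top bid, wins, and pays the second-highest bid 121 points. Payoff = 137 points − 121 points = 16 points.
Change = 16 points − 16 points = 0 points.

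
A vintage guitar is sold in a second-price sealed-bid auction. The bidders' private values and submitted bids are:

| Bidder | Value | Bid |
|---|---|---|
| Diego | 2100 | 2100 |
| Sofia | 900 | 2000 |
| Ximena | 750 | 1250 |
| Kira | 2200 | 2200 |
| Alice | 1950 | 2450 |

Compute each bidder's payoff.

Ranking the bids: Alice 2450 > Kira 2200 > Diego 2100 > Sofia 2000 > Ximena 1250.
Alice has the top bid and wins; the price is the second-highest bid, 2200.
Alice's payoff = 1950 − 2200 = -250. All other bidders lose, so their payoff is 0.

Diego 0, Sofia 0, Ximena 0, Kira 0, Alice -250.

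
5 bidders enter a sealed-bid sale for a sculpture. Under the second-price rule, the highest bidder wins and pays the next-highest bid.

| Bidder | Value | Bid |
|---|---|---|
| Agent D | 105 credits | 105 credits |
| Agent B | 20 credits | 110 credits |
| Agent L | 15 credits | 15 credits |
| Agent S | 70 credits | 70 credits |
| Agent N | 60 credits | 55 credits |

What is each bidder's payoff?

Agent D 0 credits, Agent B -85 credits, Agent L 0 credits, Agent S 0 credits, Agent N 0 credits.

Bids in descending order: Agent B 110 credits > Agent D 105 credits > Agent S 70 credits > Agent N 55 credits > Agent L 15 credits.
Agent B has the top bid and wins; the price is the second-highest bid, 105 credits.
Agent B's payoff = 20 credits − 105 credits = -85 credits. All other bidders lose, so their payoff is 0.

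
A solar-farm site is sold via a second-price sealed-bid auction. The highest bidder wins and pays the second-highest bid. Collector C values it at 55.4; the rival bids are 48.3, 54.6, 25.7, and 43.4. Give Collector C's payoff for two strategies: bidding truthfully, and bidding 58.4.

The highest competing bid is 54.6.
Bidding truthfully at 55.4: Collector C has the top bid, wins, and pays the second-highest bid 54.6. Payoff = 55.4 − 54.6 = 0.8.
Bidding 58.4: Collector C has the top bid, wins, and pays the second-highest bid 54.6. Payoff = 55.4 − 54.6 = 0.8.
The bid only affects whether you win, not the price — here both bids land on the same side of the top rival bid, so the deviation is payoff-neutral.

(a) 0.8  (b) 0.8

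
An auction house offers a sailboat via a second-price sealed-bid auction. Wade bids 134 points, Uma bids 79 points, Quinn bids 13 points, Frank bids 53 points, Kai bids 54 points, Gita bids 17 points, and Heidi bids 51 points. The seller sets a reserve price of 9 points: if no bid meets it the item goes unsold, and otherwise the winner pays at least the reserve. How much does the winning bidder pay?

Bids in descending order: Wade 134 points, then Uma 79 points, then Kai 54 points, then Frank 53 points, then Heidi 51 points, then Gita 17 points, then Quinn 13 points.
Wade has the highest bid, so Wade wins.
The second-highest bid is 79 points, which exceeds the reserve, so that sets the price.

79 points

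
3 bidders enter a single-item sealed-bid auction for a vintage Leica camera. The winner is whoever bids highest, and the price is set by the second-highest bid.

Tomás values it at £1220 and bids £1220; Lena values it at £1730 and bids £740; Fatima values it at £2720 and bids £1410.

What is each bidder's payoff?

Payoffs: Tomás £0, Lena £0, Fatima £1500.

Sorted high to low: Fatima £1410, then Tomás £1220, then Lena £740.
Fatima has the top bid and wins; the price is the second-highest bid, £1220.
Fatima's payoff = £2720 − £1220 = £1500. All other bidders lose, so their payoff is 0.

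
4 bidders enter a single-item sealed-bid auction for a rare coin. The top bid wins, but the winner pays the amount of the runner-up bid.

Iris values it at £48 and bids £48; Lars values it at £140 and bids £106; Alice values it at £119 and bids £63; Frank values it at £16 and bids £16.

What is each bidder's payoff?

Payoffs: Iris £0, Lars £77, Alice £0, Frank £0.

Ordered from highest: Lars £106, then Alice £63, then Iris £48, then Frank £16.
Lars has the top bid and wins; the price is the second-highest bid, £63.
Lars's payoff = £140 − £63 = £77. All other bidders lose, so their payoff is 0.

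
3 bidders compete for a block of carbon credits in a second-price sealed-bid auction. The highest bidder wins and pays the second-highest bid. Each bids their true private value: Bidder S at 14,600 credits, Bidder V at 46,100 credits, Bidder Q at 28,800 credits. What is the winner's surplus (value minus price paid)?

Ranking the bids: Bidder V 46,100 credits > Bidder Q 28,800 credits > Bidder S 14,600 credits.
Bidder V wins with the top bid and pays the second-highest, 28,800 credits.
Surplus = 46,100 credits − 28,800 credits = 17,300 credits.

Winner's surplus: 17,300 credits.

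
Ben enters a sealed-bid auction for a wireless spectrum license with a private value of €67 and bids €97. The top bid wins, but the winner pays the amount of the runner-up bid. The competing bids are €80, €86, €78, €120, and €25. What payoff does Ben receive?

€0

Highest competing bid: €120.
Ben's bid €97 is not the highest, so Ben loses, pays nothing, and earns zero payoff.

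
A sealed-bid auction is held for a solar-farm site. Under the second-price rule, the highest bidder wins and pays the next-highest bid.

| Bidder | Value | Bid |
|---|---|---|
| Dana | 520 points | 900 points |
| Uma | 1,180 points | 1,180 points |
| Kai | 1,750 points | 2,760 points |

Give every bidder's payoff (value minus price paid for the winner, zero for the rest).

Payoffs: Dana 0 points, Uma 0 points, Kai 570 points.

Ordered from highest: Kai 2,760 points > Uma 1,180 points > Dana 900 points.
Kai has the top bid and wins; the price is the second-highest bid, 1,180 points.
Kai's payoff = 1,750 points − 1,180 points = 570 points. All other bidders lose, so their payoff is 0.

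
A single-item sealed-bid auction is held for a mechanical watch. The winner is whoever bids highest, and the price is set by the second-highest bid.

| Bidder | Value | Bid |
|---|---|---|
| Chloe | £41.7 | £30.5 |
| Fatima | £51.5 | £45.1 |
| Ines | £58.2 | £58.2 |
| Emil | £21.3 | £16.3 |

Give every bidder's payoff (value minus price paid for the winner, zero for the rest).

Payoffs: Chloe £0.0, Fatima £0.0, Ines £13.1, Emil £0.0.

Ordered from highest: Ines £58.2, then Fatima £45.1, then Chloe £30.5, then Emil £16.3.
Ines has the top bid and wins; the price is the second-highest bid, £45.1.
Ines's payoff = £58.2 − £45.1 = £13.1. All other bidders lose, so their payoff is 0.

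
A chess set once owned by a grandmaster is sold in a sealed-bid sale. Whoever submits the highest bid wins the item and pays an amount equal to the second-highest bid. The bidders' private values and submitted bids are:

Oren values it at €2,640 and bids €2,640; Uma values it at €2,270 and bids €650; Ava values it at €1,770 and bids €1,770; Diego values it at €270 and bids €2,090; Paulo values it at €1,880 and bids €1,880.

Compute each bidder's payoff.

Bids in descending order: Oren €2,640, then Diego €2,090, then Paulo €1,880, then Ava €1,770, then Uma €650.
Oren has the top bid and wins; the price is the second-highest bid, €2,090.
Oren's payoff = €2,640 − €2,090 = €550. All other bidders lose, so their payoff is 0.

Payoffs: Oren €550, Uma €0, Ava €0, Diego €0, Paulo €0.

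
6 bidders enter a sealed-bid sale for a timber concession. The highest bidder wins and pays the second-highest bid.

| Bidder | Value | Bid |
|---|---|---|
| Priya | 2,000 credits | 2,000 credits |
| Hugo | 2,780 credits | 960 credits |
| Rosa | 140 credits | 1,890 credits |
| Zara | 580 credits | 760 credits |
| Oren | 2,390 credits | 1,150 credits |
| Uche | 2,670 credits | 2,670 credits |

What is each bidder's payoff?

Priya 0 credits, Hugo 0 credits, Rosa 0 credits, Zara 0 credits, Oren 0 credits, Uche 670 credits.

Ranking the bids: Uche 2,670 credits, then Priya 2,000 credits, then Rosa 1,890 credits, then Oren 1,150 credits, then Hugo 960 credits, then Zara 760 credits.
Uche has the top bid and wins; the price is the second-highest bid, 2,000 credits.
Uche's payoff = 2,670 credits − 2,000 credits = 670 credits. All other bidders lose, so their payoff is 0.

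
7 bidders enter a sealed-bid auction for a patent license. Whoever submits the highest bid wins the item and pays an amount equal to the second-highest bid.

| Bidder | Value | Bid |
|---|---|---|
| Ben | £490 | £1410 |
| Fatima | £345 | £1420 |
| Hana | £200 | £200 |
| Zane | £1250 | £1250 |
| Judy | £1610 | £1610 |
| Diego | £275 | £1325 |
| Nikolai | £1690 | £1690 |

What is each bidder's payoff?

Payoffs: Ben £0, Fatima £0, Hana £0, Zane £0, Judy £0, Diego £0, Nikolai £80.

Sorted high to low: Nikolai £1690; Judy £1610; Fatima £1420; Ben £1410; Diego £1325; Zane £1250; Hana £200.
Nikolai has the top bid and wins; the price is the second-highest bid, £1610.
Nikolai's payoff = £1690 − £1610 = £80. All other bidders lose, so their payoff is 0.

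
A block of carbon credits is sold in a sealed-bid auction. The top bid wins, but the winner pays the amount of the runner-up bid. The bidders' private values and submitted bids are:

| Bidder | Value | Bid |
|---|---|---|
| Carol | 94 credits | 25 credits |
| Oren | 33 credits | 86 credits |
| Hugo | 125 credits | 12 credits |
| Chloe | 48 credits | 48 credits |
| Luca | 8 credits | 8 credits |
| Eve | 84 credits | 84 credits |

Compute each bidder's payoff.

Ordered from highest: Oren 86 credits > Eve 84 credits > Chloe 48 credits > Carol 25 credits > Hugo 12 credits > Luca 8 credits.
Oren has the top bid and wins; the price is the second-highest bid, 84 credits.
Oren's payoff = 33 credits − 84 credits = -51 credits. All other bidders lose, so their payoff is 0.

Carol 0 credits, Oren -51 credits, Hugo 0 credits, Chloe 0 credits, Luca 0 credits, Eve 0 credits.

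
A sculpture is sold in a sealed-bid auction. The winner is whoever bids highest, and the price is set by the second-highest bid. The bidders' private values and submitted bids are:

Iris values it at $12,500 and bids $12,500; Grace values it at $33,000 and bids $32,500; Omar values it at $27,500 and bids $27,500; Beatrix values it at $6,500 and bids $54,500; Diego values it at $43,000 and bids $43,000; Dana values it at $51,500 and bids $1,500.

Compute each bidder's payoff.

Iris $0, Grace $0, Omar $0, Beatrix -$36,500, Diego $0, Dana $0.

Ranking the bids: Beatrix $54,500, then Diego $43,000, then Grace $32,500, then Omar $27,500, then Iris $12,500, then Dana $1,500.
Beatrix has the top bid and wins; the price is the second-highest bid, $43,000.
Beatrix's payoff = $6,500 − $43,000 = -$36,500. All other bidders lose, so their payoff is 0.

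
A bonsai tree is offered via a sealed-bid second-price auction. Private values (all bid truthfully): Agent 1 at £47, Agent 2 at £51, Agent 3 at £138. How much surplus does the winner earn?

Ordered from highest: Agent 3 £138; Agent 2 £51; Agent 1 £47.
Agent 3 wins with the top bid and pays the second-highest, £51.
Surplus = £138 − £51 = £87.

£87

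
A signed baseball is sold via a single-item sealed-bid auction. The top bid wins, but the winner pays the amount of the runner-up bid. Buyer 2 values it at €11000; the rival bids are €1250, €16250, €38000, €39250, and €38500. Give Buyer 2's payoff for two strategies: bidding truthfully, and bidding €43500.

Truthful: €0; alternative: -€28250.

The highest competing bid is €39250.
Bidding truthfully at €11000: the top bid is €39250 (a rival), so Buyer 2 loses. Payoff = €0.
Bidding €43500: Buyer 2 has the top bid, wins, and pays the second-highest bid €39250. Payoff = €11000 − €39250 = -€28250.
This is the dominant-strategy logic: truthful bidding weakly beats any alternative.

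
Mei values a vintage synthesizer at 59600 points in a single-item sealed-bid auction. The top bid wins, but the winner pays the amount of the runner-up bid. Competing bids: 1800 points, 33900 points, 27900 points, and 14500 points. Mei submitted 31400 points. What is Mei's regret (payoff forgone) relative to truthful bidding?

Regret: 25700 points.

The highest competing bid is 33900 points.
Bidding truthfully at 59600 points: Mei has the top bid, wins, and pays the second-highest bid 33900 points. Payoff = 59600 points − 33900 points = 25700 points.
Bidding 31400 points: the top bid is 33900 points (a rival), so Mei loses. Payoff = 0 points.
Regret = truthful payoff − actual payoff = 25700 points − 0 points = 25700 points.
Deviating from a truthful bid can only lose payoff in a second-price auction — never gain.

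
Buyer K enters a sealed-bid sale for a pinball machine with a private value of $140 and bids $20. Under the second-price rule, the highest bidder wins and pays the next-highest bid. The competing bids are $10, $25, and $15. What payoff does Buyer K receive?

Highest competing bid: $25.
Buyer K's bid $20 is not the highest, so Buyer K loses, pays nothing, and earns zero payoff.

Buyer K's payoff: $0.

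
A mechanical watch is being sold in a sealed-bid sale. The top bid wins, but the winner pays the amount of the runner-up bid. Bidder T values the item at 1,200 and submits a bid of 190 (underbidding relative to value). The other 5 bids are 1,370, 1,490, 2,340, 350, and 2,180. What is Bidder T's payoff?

Payoff = 0.

Highest competing bid: 2,340.
Bidder T's bid 190 is not the highest, so Bidder T loses, pays nothing, and earns zero payoff.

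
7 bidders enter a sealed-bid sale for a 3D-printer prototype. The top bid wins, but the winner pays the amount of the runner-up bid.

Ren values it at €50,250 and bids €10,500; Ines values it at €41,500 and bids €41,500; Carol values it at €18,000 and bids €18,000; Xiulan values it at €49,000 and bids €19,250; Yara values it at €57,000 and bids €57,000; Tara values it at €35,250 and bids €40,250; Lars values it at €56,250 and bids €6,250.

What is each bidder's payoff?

Ordered from highest: Yara €57,000; Ines €41,500; Tara €40,250; Xiulan €19,250; Carol €18,000; Ren €10,500; Lars €6,250.
Yara has the top bid and wins; the price is the second-highest bid, €41,500.
Yara's payoff = €57,000 − €41,500 = €15,500. All other bidders lose, so their payoff is 0.

Payoffs: Ren €0, Ines €0, Carol €0, Xiulan €0, Yara €15,500, Tara €0, Lars €0.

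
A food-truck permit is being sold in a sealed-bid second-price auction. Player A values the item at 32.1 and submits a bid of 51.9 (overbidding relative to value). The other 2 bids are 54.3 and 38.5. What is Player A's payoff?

Highest competing bid: 54.3.
Player A's bid 51.9 is not the highest, so Player A loses, pays nothing, and earns zero payoff.

Player A's payoff: 0.0.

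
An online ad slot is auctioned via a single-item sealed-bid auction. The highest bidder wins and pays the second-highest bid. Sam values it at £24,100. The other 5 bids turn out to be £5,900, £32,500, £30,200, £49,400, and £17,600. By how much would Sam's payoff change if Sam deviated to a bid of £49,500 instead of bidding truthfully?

Change in payoff: -£25,300.

The highest competing bid is £49,400.
Bidding truthfully at £24,100: the top bid is £49,400 (a rival), so Sam loses. Payoff = £0.
Bidding £49,500: Sam has the top bid, wins, and pays the second-highest bid £49,400. Payoff = £24,100 − £49,400 = -£25,300.
Change = -£25,300 − £0 = -£25,300.
Deviating from a truthful bid can only lose payoff in a second-price auction — never gain.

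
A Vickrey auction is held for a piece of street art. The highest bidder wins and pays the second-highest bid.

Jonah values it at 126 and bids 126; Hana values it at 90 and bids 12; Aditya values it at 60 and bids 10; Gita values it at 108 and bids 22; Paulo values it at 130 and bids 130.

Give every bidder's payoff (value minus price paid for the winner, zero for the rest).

Jonah 0, Hana 0, Aditya 0, Gita 0, Paulo 4.

Bids in descending order: Paulo 130; Jonah 126; Gita 22; Hana 12; Aditya 10.
Paulo has the top bid and wins; the price is the second-highest bid, 126.
Paulo's payoff = 130 − 126 = 4. All other bidders lose, so their payoff is 0.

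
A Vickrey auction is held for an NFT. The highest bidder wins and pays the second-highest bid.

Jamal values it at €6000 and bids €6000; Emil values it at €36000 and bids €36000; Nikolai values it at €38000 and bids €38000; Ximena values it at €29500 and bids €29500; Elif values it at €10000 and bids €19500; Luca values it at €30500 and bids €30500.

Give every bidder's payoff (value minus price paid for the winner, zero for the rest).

Jamal €0, Emil €0, Nikolai €2000, Ximena €0, Elif €0, Luca €0.

Sorted high to low: Nikolai €38000, then Emil €36000, then Luca €30500, then Ximena €29500, then Elif €19500, then Jamal €6000.
Nikolai has the top bid and wins; the price is the second-highest bid, €36000.
Nikolai's payoff = €38000 − €36000 = €2000. All other bidders lose, so their payoff is 0.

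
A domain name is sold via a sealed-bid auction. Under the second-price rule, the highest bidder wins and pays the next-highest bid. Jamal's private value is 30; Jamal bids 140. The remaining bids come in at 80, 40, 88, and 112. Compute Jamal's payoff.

-82

Highest competing bid: 112.
Jamal's bid 140 is the highest overall, so Jamal wins and pays the second-highest bid, 112.
Payoff = value − price = 30 − 112 = -82.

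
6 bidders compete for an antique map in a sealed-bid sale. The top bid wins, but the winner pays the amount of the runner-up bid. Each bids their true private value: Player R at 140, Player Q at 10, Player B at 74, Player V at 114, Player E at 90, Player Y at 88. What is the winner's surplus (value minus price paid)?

Ranking the bids: Player R 140; Player V 114; Player E 90; Player Y 88; Player B 74; Player Q 10.
Player R wins with the top bid and pays the second-highest, 114.
Surplus = 140 − 114 = 26.

Winner's surplus: 26.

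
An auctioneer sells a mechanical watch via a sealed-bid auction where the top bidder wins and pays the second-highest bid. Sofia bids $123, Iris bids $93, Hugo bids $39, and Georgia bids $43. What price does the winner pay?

$93

Bids in descending order: Sofia $123; Iris $93; Georgia $43; Hugo $39.
Sofia is the highest bidder, so Sofia wins.
Under the second-price rule, the price is the second-highest bid: $93.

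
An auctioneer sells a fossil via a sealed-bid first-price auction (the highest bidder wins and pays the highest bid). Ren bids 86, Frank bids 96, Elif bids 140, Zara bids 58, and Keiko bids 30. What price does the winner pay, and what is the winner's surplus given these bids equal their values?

Price 140; surplus 0.

Ranking the bids: Elif 140 > Frank 96 > Ren 86 > Zara 58 > Keiko 30.
Elif is the highest bidder, so Elif wins.
Under the first-price rule, the price is the highest bid: 140.
Surplus = 140 − 140 = 0.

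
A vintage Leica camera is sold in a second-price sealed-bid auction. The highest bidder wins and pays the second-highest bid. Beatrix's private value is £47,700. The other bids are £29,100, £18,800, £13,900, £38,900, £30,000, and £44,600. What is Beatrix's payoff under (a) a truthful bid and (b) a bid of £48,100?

The highest competing bid is £44,600.
Bidding truthfully at £47,700: Beatrix has the top bid, wins, and pays the second-highest bid £44,600. Payoff = £47,700 − £44,600 = £3,100.
Bidding £48,100: Beatrix has the top bid, wins, and pays the second-highest bid £44,600. Payoff = £47,700 − £44,600 = £3,100.
The bid only affects whether you win, not the price — here both bids land on the same side of the top rival bid, so the deviation is payoff-neutral.

Truthful: £3,100; alternative: £3,100.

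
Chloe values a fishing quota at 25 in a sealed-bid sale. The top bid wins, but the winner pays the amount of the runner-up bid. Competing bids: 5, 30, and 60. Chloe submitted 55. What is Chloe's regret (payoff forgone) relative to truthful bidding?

0

The highest competing bid is 60.
Bidding truthfully at 25: the top bid is 60 (a rival), so Chloe loses. Payoff = 0.
Bidding 55: the top bid is 60 (a rival), so Chloe loses. Payoff = 0.
Regret = truthful payoff − actual payoff = 0 − 0 = 0.
The bid only affects whether you win, not the price — here both bids land on the same side of the top rival bid, so the deviation is payoff-neutral.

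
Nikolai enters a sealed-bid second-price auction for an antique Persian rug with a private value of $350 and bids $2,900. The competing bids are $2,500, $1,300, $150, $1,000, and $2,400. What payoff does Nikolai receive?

Highest competing bid: $2,500.
Nikolai's bid $2,900 is the highest overall, so Nikolai wins and pays the second-highest bid, $2,500.
Payoff = value − price = $350 − $2,500 = -$2,150.

Payoff = -$2,150.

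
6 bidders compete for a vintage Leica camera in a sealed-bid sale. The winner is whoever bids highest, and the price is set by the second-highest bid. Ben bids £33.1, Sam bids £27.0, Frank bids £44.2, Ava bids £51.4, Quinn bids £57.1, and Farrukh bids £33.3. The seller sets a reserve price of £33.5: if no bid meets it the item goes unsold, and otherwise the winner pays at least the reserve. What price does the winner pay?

Price paid: £51.4.

Bids in descending order: Quinn £57.1, then Ava £51.4, then Frank £44.2, then Farrukh £33.3, then Ben £33.1, then Sam £27.0.
Quinn has the highest bid, so Quinn wins.
The second-highest bid is £51.4, which exceeds the reserve, so that sets the price.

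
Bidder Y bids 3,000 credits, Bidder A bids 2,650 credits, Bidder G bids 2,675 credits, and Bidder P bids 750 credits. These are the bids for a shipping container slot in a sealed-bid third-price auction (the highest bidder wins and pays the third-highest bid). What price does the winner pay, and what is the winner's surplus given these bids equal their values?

Price 2,650 credits; surplus 350 credits.

Sorted high to low: Bidder Y 3,000 credits > Bidder G 2,675 credits > Bidder A 2,650 credits > Bidder P 750 credits.
Bidder Y is the highest bidder, so Bidder Y wins.
Under the third-price rule, the price is the third-highest bid: 2,650 credits.
Surplus = 3,000 credits − 2,650 credits = 350 credits.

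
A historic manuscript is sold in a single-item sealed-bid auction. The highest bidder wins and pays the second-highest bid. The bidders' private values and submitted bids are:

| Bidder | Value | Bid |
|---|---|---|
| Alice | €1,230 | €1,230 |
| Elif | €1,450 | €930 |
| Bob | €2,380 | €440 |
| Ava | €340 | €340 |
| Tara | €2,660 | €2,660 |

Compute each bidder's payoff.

Alice €0, Elif €0, Bob €0, Ava €0, Tara €1,430.

Sorted high to low: Tara €2,660, then Alice €1,230, then Elif €930, then Bob €440, then Ava €340.
Tara has the top bid and wins; the price is the second-highest bid, €1,230.
Tara's payoff = €2,660 − €1,230 = €1,430. All other bidders lose, so their payoff is 0.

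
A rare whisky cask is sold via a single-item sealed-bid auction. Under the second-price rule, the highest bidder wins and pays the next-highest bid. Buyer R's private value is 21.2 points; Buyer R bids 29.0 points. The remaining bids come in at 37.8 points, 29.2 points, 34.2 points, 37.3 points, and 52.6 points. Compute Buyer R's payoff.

Buyer R's payoff: 0.0 points.

Highest competing bid: 52.6 points.
Buyer R's bid 29.0 points is not the highest, so Buyer R loses, pays nothing, and earns zero payoff.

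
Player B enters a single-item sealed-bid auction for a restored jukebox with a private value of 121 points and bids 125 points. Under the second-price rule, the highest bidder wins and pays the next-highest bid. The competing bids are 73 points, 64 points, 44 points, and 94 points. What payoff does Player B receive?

Highest competing bid: 94 points.
Player B's bid 125 points is the highest overall, so Player B wins and pays the second-highest bid, 94 points.
Payoff = value − price = 121 points − 94 points = 27 points.

Payoff = 27 points.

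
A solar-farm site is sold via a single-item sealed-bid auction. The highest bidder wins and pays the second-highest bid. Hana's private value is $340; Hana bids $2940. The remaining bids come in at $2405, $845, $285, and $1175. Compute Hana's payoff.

Payoff = -$2065.

Highest competing bid: $2405.
Hana's bid $2940 is the highest overall, so Hana wins and pays the second-highest bid, $2405.
Payoff = value − price = $340 − $2405 = -$2065.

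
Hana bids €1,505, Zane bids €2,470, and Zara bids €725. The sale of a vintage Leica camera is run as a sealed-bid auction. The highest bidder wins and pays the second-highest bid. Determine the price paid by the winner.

The winner pays €1,505.

Bids in descending order: Zane €2,470; Hana €1,505; Zara €725.
Zane has the highest bid, so Zane wins.
The second-highest bid is €1,505, so that is what Zane pays.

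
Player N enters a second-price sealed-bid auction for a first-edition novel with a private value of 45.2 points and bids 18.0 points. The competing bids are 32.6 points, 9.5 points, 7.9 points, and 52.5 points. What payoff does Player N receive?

Highest competing bid: 52.5 points.
Player N's bid 18.0 points is not the highest, so Player N loses, pays nothing, and earns zero payoff.

Payoff = 0.0 points.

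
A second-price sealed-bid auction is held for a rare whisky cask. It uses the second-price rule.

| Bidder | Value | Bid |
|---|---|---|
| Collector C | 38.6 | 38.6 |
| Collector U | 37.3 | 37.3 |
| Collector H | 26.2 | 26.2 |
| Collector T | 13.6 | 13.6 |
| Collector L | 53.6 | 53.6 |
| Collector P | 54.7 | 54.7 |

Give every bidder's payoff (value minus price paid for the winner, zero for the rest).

Collector C 0.0, Collector U 0.0, Collector H 0.0, Collector T 0.0, Collector L 0.0, Collector P 1.1.

Sorted high to low: Collector P 54.7 > Collector L 53.6 > Collector C 38.6 > Collector U 37.3 > Collector H 26.2 > Collector T 13.6.
Collector P has the top bid and wins; the price is the second-highest bid, 53.6.
Collector P's payoff = 54.7 − 53.6 = 1.1. All other bidders lose, so their payoff is 0.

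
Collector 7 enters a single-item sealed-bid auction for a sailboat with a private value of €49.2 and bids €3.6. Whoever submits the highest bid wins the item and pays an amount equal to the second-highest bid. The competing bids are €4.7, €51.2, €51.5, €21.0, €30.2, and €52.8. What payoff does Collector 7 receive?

Highest competing bid: €52.8.
Collector 7's bid €3.6 is not the highest, so Collector 7 loses, pays nothing, and earns zero payoff.

€0.0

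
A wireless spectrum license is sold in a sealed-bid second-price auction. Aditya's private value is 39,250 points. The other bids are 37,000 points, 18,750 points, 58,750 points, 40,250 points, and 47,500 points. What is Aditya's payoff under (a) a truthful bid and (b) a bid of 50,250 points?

(a) 0 points  (b) 0 points

The highest competing bid is 58,750 points.
Bidding truthfully at 39,250 points: the top bid is 58,750 points (a rival), so Aditya loses. Payoff = 0 points.
Bidding 50,250 points: the top bid is 58,750 points (a rival), so Aditya loses. Payoff = 0 points.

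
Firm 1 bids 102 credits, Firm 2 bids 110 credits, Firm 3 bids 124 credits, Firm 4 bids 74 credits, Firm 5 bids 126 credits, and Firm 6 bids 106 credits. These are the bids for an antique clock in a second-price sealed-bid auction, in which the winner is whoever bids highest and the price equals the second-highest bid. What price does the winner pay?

Bids in descending order: Firm 5 126 credits, then Firm 3 124 credits, then Firm 2 110 credits, then Firm 6 106 credits, then Firm 1 102 credits, then Firm 4 74 credits.
Firm 5 is the highest bidder, so Firm 5 wins.
Under the second-price rule, the price is the second-highest bid: 124 credits.

The winner pays 124 credits.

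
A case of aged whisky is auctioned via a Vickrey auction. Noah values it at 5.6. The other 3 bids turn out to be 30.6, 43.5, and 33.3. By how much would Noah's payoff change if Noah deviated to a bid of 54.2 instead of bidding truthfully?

The highest competing bid is 43.5.
Bidding truthfully at 5.6: the top bid is 43.5 (a rival), so Noah loses. Payoff = 0.0.
Bidding 54.2: Noah has the top bid, wins, and pays the second-highest bid 43.5. Payoff = 5.6 − 43.5 = -37.9.
Change = -37.9 − 0.0 = -37.9.
This is the dominant-strategy logic: truthful bidding weakly beats any alternative.

Change in payoff: -37.9.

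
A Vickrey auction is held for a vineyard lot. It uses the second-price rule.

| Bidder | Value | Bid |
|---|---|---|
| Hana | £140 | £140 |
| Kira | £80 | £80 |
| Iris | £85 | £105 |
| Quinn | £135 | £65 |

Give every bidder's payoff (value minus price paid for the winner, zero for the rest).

Hana £35, Kira £0, Iris £0, Quinn £0.

Sorted high to low: Hana £140 > Iris £105 > Kira £80 > Quinn £65.
Hana has the top bid and wins; the price is the second-highest bid, £105.
Hana's payoff = £140 − £105 = £35. All other bidders lose, so their payoff is 0.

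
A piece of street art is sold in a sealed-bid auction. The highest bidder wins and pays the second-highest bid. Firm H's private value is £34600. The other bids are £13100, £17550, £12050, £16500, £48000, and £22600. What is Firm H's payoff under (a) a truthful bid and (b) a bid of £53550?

The highest competing bid is £48000.
Bidding truthfully at £34600: the top bid is £48000 (a rival), so Firm H loses. Payoff = £0.
Bidding £53550: Firm H has the top bid, wins, and pays the second-highest bid £48000. Payoff = £34600 − £48000 = -£13400.

(a) £0  (b) -£13400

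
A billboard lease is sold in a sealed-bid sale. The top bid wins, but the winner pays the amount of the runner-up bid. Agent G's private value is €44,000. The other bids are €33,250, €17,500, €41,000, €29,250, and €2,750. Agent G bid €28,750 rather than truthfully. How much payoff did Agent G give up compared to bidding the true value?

The highest competing bid is €41,000.
Bidding truthfully at €44,000: Agent G has the top bid, wins, and pays the second-highest bid €41,000. Payoff = €44,000 − €41,000 = €3,000.
Bidding €28,750: the top bid is €41,000 (a rival), so Agent G loses. Payoff = €0.
Regret = truthful payoff − actual payoff = €3,000 − €0 = €3,000.
This is the dominant-strategy logic: truthful bidding weakly beats any alternative.

€3,000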